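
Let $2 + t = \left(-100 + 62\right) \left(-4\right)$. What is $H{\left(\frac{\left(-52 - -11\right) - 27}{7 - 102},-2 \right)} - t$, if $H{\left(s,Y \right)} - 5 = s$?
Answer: $- \frac{13707}{95} \approx -144.28$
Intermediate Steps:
$H{\left(s,Y \right)} = 5 + s$
$t = 150$ ($t = -2 + \left(-100 + 62\right) \left(-4\right) = -2 - -152 = -2 + 152 = 150$)
$H{\left(\frac{\left(-52 - -11\right) - 27}{7 - 102},-2 \right)} - t = \left(5 + \frac{\left(-52 - -11\right) - 27}{7 - 102}\right) - 150 = \left(5 + \frac{\left(-52 + 11\right) - 27}{-95}\right) - 150 = \left(5 + \left(-41 - 27\right) \left(- \frac{1}{95}\right)\right) - 150 = \left(5 - - \frac{68}{95}\right) - 150 = \left(5 + \frac{68}{95}\right) - 150 = \frac{543}{95} - 150 = - \frac{13707}{95}$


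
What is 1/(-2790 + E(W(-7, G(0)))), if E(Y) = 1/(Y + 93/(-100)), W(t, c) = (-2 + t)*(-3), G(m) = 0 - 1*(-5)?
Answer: -2607/7273430 ≈ -0.00035843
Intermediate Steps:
G(m) = 5 (G(m) = 0 + 5 = 5)
W(t, c) = 6 - 3*t
E(Y) = 1/(-93/100 + Y) (E(Y) = 1/(Y + 93*(-1/100)) = 1/(Y - 93/100) = 1/(-93/100 + Y))
1/(-2790 + E(W(-7, G(0)))) = 1/(-2790 + 100/(-93 + 100*(6 - 3*(-7)))) = 1/(-2790 + 100/(-93 + 100*(6 + 21))) = 1/(-2790 + 100/(-93 + 100*27)) = 1/(-2790 + 100/(-93 + 2700)) = 1/(-2790 + 100/2607) = 1/(-7273430/2607) = -2607/7273430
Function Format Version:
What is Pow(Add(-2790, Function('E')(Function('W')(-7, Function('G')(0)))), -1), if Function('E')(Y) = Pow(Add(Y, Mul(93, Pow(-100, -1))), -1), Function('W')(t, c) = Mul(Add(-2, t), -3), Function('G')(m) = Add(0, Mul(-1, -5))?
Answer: Rational(-2607, 7273430) ≈ -0.00035843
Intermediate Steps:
Function('G')(m) = 5 (Function('G')(m) = Add(0, 5) = 5)
Function('W')(t, c) = Add(6, Mul(-3, t))
Function('E')(Y) = Pow(Add(Rational(-93, 100), Y), -1) (Function('E')(Y) = Pow(Add(Y, Mul(93, Rational(-1, 100))), -1) = Pow(Add(Y, Rational(-93, 100)), -1) = Pow(Add(Rational(-93, 100), Y), -1))
Pow(Add(-2790, Function('E')(Function('W')(-7, Function('G')(0)))), -1) = Pow(Add(-2790, Mul(100, Pow(Add(-93, Mul(100, Add(6, Mul(-3, -7)))), -1))), -1) = Pow(Add(-2790, Mul(100, Pow(Add(-93, Mul(100, Add(6, 21))), -1))), -1) = Pow(Add(-2790, Mul(100, Pow(Add(-93, Mul(100, 27)), -1))), -1) = Pow(Add(-2790, Mul(100, Pow(Add(-93, 2700), -1))), -1) = Pow(Add(-2790, Mul(100, Pow(2607, -1))), -1) = Pow(Add(-2790, Mul(100, Rational(1, 2607))), -1) = Pow(Add(-2790, Rational(100, 2607)), -1) = Pow(Rational(-7273430, 2607), -1) = Rational(-2607, 7273430)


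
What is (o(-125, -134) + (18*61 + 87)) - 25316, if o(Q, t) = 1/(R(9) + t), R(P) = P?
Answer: -3016376/125 ≈ -24131.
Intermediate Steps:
o(Q, t) = 1/(9 + t)
(o(-125, -134) + (18*61 + 87)) - 25316 = (1/(9 - 134) + (18*61 + 87)) - 25316 = (1/(-125) + (1098 + 87)) - 25316 = (-1/125 + 1185) - 25316 = 148124/125 - 25316 = -3016376/125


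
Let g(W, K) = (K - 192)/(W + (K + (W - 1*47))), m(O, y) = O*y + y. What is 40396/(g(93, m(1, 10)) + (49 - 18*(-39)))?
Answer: 6422964/119237 ≈ 53.867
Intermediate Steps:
m(O, y) = y + O*y
g(W, K) = (-192 + K)/(-47 + K + 2*W) (g(W, K) = (-192 + K)/(W + (K + (W - 47))) = (-192 + K)/(W + (K + (-47 + W))) = (-192 + K)/(W + (-47 + K + W)) = (-192 + K)/(-47 + K + 2*W))
40396/(g(93, m(1, 10)) + (49 - 18*(-39))) = 40396/((-192 + 10*(1 + 1))/(-47 + 10*(1 + 1) + 2*93) + (49 - 18*(-39))) = 40396/((-192 + 10*2)/(-47 + 10*2 + 186) + (49 + 702)) = 40396/((-192 + 20)/(-47 + 20 + 186) + 751) = 40396/(-172/159 + 751) = 40396/(119237/159) = 40396*(159/119237) = 6422964/119237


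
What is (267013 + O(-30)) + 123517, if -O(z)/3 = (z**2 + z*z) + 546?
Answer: 383492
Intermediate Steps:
O(z) = -1638 - 6*z**2 (O(z) = -3*((z**2 + z*z) + 546) = -3*((z**2 + z**2) + 546) = -3*(2*z**2 + 546) = -3*(546 + 2*z**2) = -1638 - 6*z**2)
(267013 + O(-30)) + 123517 = (267013 + (-1638 - 6*(-30)**2)) + 123517 = (267013 + (-1638 - 6*900)) + 123517 = (267013 + (-1638 - 5400)) + 123517 = (267013 - 7038) + 123517 = 259975 + 123517 = 383492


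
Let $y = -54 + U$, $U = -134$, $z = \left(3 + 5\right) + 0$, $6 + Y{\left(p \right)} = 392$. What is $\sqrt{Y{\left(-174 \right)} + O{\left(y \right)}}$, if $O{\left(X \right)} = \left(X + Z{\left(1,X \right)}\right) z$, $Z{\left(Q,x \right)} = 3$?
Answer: $i \sqrt{1094} \approx 33.076 i$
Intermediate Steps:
$Y{\left(p \right)} = 386$ ($Y{\left(p \right)} = -6 + 392 = 386$)
$z = 8$ ($z = 8 + 0 = 8$)
$y = -188$ ($y = -54 - 134 = -188$)
$O{\left(X \right)} = 24 + 8 X$ ($O{\left(X \right)} = \left(X + 3\right) 8 = \left(3 + X\right) 8 = 24 + 8 X$)
$\sqrt{Y{\left(-174 \right)} + O{\left(y \right)}} = \sqrt{386 + \left(24 + 8 \left(-188\right)\right)} = \sqrt{386 + \left(24 - 1504\right)} = \sqrt{386 - 1480} = \sqrt{-1094} = i \sqrt{1094}$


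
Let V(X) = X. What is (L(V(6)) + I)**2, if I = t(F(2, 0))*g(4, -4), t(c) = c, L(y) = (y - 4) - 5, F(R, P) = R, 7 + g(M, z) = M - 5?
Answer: 361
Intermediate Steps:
g(M, z) = -12 + M (g(M, z) = -7 + (M - 5) = -7 + (-5 + M) = -12 + M)
L(y) = -9 + y (L(y) = (-4 + y) - 5 = -9 + y)
I = -16 (I = 2*(-12 + 4) = 2*(-8) = -16)
(L(V(6)) + I)**2 = ((-9 + 6) - 16)**2 = (-3 - 16)**2 = (-19)**2 = 361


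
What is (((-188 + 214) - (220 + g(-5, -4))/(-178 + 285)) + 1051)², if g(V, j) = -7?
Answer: 13230980676/11449 ≈ 1.1556e+6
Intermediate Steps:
(((-188 + 214) - (220 + g(-5, -4))/(-178 + 285)) + 1051)² = (((-188 + 214) - (220 - 7)/(-178 + 285)) + 1051)² = ((26 - 213/107) + 1051)² = (2569/107 + 1051)² = (115026/107)² = 13230980676/11449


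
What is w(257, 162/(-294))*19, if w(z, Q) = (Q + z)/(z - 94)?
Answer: 238754/7987 ≈ 29.893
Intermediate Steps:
w(z, Q) = (Q + z)/(-94 + z)
w(257, 162/(-294))*19 = ((162/(-294) + 257)/(-94 + 257))*19 = ((162*(-1/294) + 257)/163)*19 = ((-27/49 + 257)/163)*19 = ((1/163)*(12566/49))*19 = (12566/7987)*19 = 238754/7987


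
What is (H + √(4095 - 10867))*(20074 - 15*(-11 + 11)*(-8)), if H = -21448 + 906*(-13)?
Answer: -666978724 + 40148*I*√1693 ≈ -6.6698e+8 + 1.6519e+6*I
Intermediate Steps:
H = -33226 (H = -21448 - 11778 = -33226)
(H + √(4095 - 10867))*(20074 - 15*(-11 + 11)*(-8)) = (-33226 + √(4095 - 10867))*(20074 - 15*(-11 + 11)*(-8)) = (-33226 + √(-6772))*(20074 - 15*0*(-8)) = (-33226 + 2*I*√1693)*(20074 + 0*(-8)) = (-33226 + 2*I*√1693)*(20074 + 0) = (-33226 + 2*I*√1693)*20074 = -666978724 + 40148*I*√1693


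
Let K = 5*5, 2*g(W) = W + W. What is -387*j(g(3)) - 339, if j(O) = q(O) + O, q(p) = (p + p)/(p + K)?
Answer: -22161/14 ≈ -1582.9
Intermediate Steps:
g(W) = W (g(W) = (W + W)/2 = (2*W)/2 = W)
K = 25
q(p) = 2*p/(25 + p) (q(p) = (p + p)/(p + 25) = (2*p)/(25 + p) = 2*p/(25 + p))
j(O) = O + 2*O/(25 + O) (j(O) = 2*O/(25 + O) + O = O + 2*O/(25 + O))
-387*j(g(3)) - 339 = -1161*(27 + 3)/(25 + 3) - 339 = -1161*30/28 - 339 = -387*45/14 - 339 = -17415/14 - 339 = -22161/14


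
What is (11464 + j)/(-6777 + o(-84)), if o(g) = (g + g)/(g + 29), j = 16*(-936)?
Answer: 193160/372567 ≈ 0.51846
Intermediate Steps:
j = -14976
o(g) = 2*g/(29 + g) (o(g) = (2*g)/(29 + g) = 2*g/(29 + g))
(11464 + j)/(-6777 + o(-84)) = (11464 - 14976)/(-6777 + 2*(-84)/(29 - 84)) = -3512/(-6777 + 2*(-84)/(-55)) = -3512/(-6777 + 2*(-84)*(-1/55)) = -3512/(-6777 + 168/55) = -3512/(-372567/55) = -3512*(-55/372567) = 193160/372567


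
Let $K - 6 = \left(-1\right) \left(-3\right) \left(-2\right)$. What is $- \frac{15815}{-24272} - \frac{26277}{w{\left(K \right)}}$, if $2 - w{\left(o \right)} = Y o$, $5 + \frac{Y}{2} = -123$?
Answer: $- \frac{318881857}{24272} \approx -13138.0$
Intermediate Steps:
$Y = -256$ ($Y = -10 + 2 \left(-123\right) = -10 - 246 = -256$)
$K = 0$ ($K = 6 + \left(-1\right) \left(-3\right) \left(-2\right) = 6 + 3 \left(-2\right) = 6 - 6 = 0$)
$w{\left(o \right)} = 2 + 256 o$ ($w{\left(o \right)} = 2 - - 256 o = 2 + 256 o$)
$- \frac{15815}{-24272} - \frac{26277}{w{\left(K \right)}} = - \frac{15815}{-24272} - \frac{26277}{2 + 256 \cdot 0} = \left(-15815\right) \left(- \frac{1}{24272}\right) - \frac{26277}{2 + 0} = \frac{15815}{24272} - \frac{26277}{2} = - \frac{318881857}{24272}$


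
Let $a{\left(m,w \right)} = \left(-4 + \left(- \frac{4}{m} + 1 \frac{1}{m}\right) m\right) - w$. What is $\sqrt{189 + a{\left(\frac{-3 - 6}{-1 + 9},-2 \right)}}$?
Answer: $2 \sqrt{46} \approx 13.565$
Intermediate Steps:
$a{\left(m,w \right)} = -7 - w$ ($a{\left(m,w \right)} = \left(-4 + \left(- \frac{4}{m} + \frac{1}{m}\right) m\right) - w = \left(-4 + - \frac{3}{m} m\right) - w = \left(-4 - 3\right) - w = -7 - w$)
$\sqrt{189 + a{\left(\frac{-3 - 6}{-1 + 9},-2 \right)}} = \sqrt{189 - 5} = \sqrt{184} = 2 \sqrt{46}$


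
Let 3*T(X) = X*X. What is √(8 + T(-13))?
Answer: √579/3 ≈ 8.0208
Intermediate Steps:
T(X) = X²/3 (T(X) = (X*X)/3 = X²/3)
√(8 + T(-13)) = √(8 + (⅓)*(-13)²) = √(8 + (⅓)*169) = √(8 + 169/3) = √(193/3) = √579/3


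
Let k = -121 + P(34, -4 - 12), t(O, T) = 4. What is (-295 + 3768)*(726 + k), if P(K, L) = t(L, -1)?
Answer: 2115057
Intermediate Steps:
P(K, L) = 4
k = -117 (k = -121 + 4 = -117)
(-295 + 3768)*(726 + k) = (-295 + 3768)*(726 - 117) = 3473*609 = 2115057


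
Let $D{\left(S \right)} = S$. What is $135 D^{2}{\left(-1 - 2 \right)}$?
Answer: $1215$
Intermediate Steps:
$135 D^{2}{\left(-1 - 2 \right)} = 135 \left(-1 - 2\right)^{2} = 135 \left(-3\right)^{2} = 135 \cdot 9 = 1215$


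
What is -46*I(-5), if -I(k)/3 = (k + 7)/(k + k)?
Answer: -138/5 ≈ -27.600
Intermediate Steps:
I(k) = -3*(7 + k)/(2*k) (I(k) = -3*(k + 7)/(k + k) = -3*(7 + k)/(2*k))
-46*I(-5) = -69*(-7 - 1*(-5))/(-5) = -69*(-1)*(-7 + 5)/5 = -69*(-1)*(-2)/5 = -46*⅗ = -138/5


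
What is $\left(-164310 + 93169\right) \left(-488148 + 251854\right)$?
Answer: $16810191454$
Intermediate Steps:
$\left(-164310 + 93169\right) \left(-488148 + 251854\right) = \left(-71141\right) \left(-236294\right) = 16810191454$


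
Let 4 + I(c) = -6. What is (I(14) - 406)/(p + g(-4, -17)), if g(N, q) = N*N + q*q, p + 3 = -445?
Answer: 32/11 ≈ 2.9091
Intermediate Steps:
p = -448 (p = -3 - 445 = -448)
I(c) = -10 (I(c) = -4 - 6 = -10)
g(N, q) = N² + q²
(I(14) - 406)/(p + g(-4, -17)) = (-10 - 406)/(-448 + ((-4)² + (-17)²)) = -416/(-448 + (16 + 289)) = -416/(-448 + 305) = -416/(-143) = -416*(-1/143) = 32/11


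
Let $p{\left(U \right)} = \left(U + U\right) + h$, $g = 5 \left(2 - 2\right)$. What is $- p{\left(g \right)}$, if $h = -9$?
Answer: $9$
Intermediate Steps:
$g = 0$ ($g = 5 \cdot 0 = 0$)
$p{\left(U \right)} = -9 + 2 U$ ($p{\left(U \right)} = \left(U + U\right) - 9 = 2 U - 9 = -9 + 2 U$)
$- p{\left(g \right)} = - (-9 + 2 \cdot 0) = - (-9 + 0) = \left(-1\right) \left(-9\right) = 9$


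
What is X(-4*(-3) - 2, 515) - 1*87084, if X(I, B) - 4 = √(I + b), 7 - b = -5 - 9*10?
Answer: -87080 + 4*√7 ≈ -87069.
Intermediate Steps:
b = 102 (b = 7 - (-5 - 9*10) = 7 - (-5 - 90) = 7 - 1*(-95) = 7 + 95 = 102)
X(I, B) = 4 + √(102 + I) (X(I, B) = 4 + √(I + 102) = 4 + √(102 + I))
X(-4*(-3) - 2, 515) - 1*87084 = (4 + √(102 + (-4*(-3) - 2))) - 1*87084 = (4 + √(102 + (12 - 2))) - 87084 = (4 + √(102 + 10)) - 87084 = (4 + √112) - 87084 = (4 + 4*√7) - 87084 = -87080 + 4*√7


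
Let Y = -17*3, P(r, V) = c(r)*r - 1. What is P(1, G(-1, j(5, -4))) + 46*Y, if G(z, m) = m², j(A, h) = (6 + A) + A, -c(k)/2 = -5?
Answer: -2337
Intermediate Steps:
c(k) = 10 (c(k) = -2*(-5) = 10)
j(A, h) = 6 + 2*A
P(r, V) = -1 + 10*r (P(r, V) = 10*r - 1 = -1 + 10*r)
Y = -51
P(1, G(-1, j(5, -4))) + 46*Y = (-1 + 10*1) + 46*(-51) = (-1 + 10) - 2346 = 9 - 2346 = -2337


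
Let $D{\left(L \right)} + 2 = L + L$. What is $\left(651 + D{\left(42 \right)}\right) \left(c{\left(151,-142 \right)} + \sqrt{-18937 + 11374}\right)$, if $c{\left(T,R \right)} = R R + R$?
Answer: $14676126 + 733 i \sqrt{7563} \approx 1.4676 \cdot 10^{7} + 63746.0 i$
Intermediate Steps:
$D{\left(L \right)} = -2 + 2 L$ ($D{\left(L \right)} = -2 + \left(L + L\right) = -2 + 2 L$)
$c{\left(T,R \right)} = R + R^{2}$ ($c{\left(T,R \right)} = R^{2} + R = R + R^{2}$)
$\left(651 + D{\left(42 \right)}\right) \left(c{\left(151,-142 \right)} + \sqrt{-18937 + 11374}\right) = \left(651 + \left(-2 + 2 \cdot 42\right)\right) \left(- 142 \left(1 - 142\right) + \sqrt{-18937 + 11374}\right) = \left(651 + \left(-2 + 84\right)\right) \left(\left(-142\right) \left(-141\right) + \sqrt{-7563}\right) = \left(651 + 82\right) \left(20022 + i \sqrt{7563}\right) = 733 \left(20022 + i \sqrt{7563}\right) = 14676126 + 733 i \sqrt{7563}$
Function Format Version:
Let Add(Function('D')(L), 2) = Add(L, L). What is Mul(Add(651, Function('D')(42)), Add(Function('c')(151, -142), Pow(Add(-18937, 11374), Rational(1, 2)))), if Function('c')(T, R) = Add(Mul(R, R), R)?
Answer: Add(14676126, Mul(733, I, Pow(7563, Rational(1, 2)))) ≈ Add(1.4676e+7, Mul(63746., I))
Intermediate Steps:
Function('D')(L) = Add(-2, Mul(2, L)) (Function('D')(L) = Add(-2, Add(L, L)) = Add(-2, Mul(2, L)))
Function('c')(T, R) = Add(R, Pow(R, 2)) (Function('c')(T, R) = Add(Pow(R, 2), R) = Add(R, Pow(R, 2)))
Mul(Add(651, Function('D')(42)), Add(Function('c')(151, -142), Pow(Add(-18937, 11374), Rational(1, 2)))) = Mul(Add(651, Add(-2, Mul(2, 42))), Add(Mul(-142, Add(1, -142)), Pow(Add(-18937, 11374), Rational(1, 2)))) = Mul(Add(651, Add(-2, 84)), Add(Mul(-142, -141), Pow(-7563, Rational(1, 2)))) = Mul(Add(651, 82), Add(20022, Mul(I, Pow(7563, Rational(1, 2))))) = Mul(733, Add(20022, Mul(I, Pow(7563, Rational(1, 2))))) = Add(14676126, Mul(733, I, Pow(7563, Rational(1, 2))))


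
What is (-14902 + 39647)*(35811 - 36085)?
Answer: -6780130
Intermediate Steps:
(-14902 + 39647)*(35811 - 36085) = 24745*(-274) = -6780130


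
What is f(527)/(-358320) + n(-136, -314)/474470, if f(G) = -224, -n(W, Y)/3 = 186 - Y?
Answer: -2694992/1062575565 ≈ -0.0025363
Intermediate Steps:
n(W, Y) = -558 + 3*Y (n(W, Y) = -3*(186 - Y) = -558 + 3*Y)
f(527)/(-358320) + n(-136, -314)/474470 = -224/(-358320) + (-558 + 3*(-314))/474470 = -224*(-1/358320) + (-558 - 942)*(1/474470) = 14/22395 - 1500*1/474470 = 14/22395 - 150/47447 = -2694992/1062575565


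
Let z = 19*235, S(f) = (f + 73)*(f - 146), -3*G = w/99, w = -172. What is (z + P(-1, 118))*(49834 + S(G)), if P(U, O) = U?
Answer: 1712180213056/9801 ≈ 1.7469e+8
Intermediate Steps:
G = 172/297 (G = -(-172)/(3*99) = -⅓*(-172/99) = 172/297 ≈ 0.57912)
S(f) = (-146 + f)*(73 + f) (S(f) = (73 + f)*(-146 + f) = (-146 + f)*(73 + f))
z = 4465
(z + P(-1, 118))*(49834 + S(G)) = (4465 - 1)*(49834 + (-10658 + (172/297)² - 73*172/297)) = 4464*(49834 + (-10658 + 29584/88209 - 12556/297)) = 4464*(49834 - 943831070/88209) = 4464*(3451976236/88209) = 1712180213056/9801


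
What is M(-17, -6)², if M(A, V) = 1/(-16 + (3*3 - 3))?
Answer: 1/100 ≈ 0.010000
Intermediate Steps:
M(A, V) = -⅒ (M(A, V) = 1/(-16 + (9 - 3)) = 1/(-16 + 6) = 1/(-10) = -⅒)
M(-17, -6)² = (-⅒)² = 1/100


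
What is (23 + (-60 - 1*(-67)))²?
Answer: 900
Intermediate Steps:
(23 + (-60 - 1*(-67)))² = (23 + (-60 + 67))² = (23 + 7)² = 30² = 900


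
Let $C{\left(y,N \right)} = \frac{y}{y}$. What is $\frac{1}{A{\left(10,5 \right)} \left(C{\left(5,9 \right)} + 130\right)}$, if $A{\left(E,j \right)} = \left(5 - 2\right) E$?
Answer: $\frac{1}{3930} \approx 0.00025445$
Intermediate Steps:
$A{\left(E,j \right)} = 3 E$
$C{\left(y,N \right)} = 1$
$\frac{1}{A{\left(10,5 \right)} \left(C{\left(5,9 \right)} + 130\right)} = \frac{1}{3 \cdot 10 \left(1 + 130\right)} = \frac{1}{30 \cdot 131} = \frac{1}{3930}$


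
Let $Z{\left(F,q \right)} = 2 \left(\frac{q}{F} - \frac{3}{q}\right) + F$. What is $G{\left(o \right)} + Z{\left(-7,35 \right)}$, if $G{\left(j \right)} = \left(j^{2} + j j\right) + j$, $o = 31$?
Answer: $\frac{67754}{35} \approx 1935.8$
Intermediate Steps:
$Z{\left(F,q \right)} = F - \frac{6}{q} + \frac{2 q}{F}$ ($Z{\left(F,q \right)} = 2 \left(- \frac{3}{q} + \frac{q}{F}\right) + F = \left(- \frac{6}{q} + \frac{2 q}{F}\right) + F = F - \frac{6}{q} + \frac{2 q}{F}$)
$G{\left(j \right)} = j + 2 j^{2}$ ($G{\left(j \right)} = \left(j^{2} + j^{2}\right) + j = 2 j^{2} + j = j + 2 j^{2}$)
$G{\left(o \right)} + Z{\left(-7,35 \right)} = 31 \left(1 + 2 \cdot 31\right) - \left(7 + 10 + \frac{6}{35}\right) = 31 \left(1 + 62\right) - \left(\frac{251}{35} + 10\right) = 31 \cdot 63 - \frac{601}{35} = 1953 - \frac{601}{35} = \frac{67754}{35}$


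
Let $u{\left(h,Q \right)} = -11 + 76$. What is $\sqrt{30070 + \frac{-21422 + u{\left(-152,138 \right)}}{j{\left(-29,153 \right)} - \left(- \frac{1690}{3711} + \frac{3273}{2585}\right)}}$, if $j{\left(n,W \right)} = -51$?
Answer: $\frac{\sqrt{7529899925083294773790}}{497017138} \approx 174.59$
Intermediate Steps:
$u{\left(h,Q \right)} = 65$
$\sqrt{30070 + \frac{-21422 + u{\left(-152,138 \right)}}{j{\left(-29,153 \right)} - \left(- \frac{1690}{3711} + \frac{3273}{2585}\right)}} = \sqrt{30070 + \frac{-21422 + 65}{-51 - \left(- \frac{1690}{3711} + \frac{3273}{2585}\right)}} = \sqrt{30070 - \frac{21357}{-51 - \frac{7777453}{9592935}}} = \sqrt{30070 - \frac{21357}{- \frac{497017138}{9592935}}} = \sqrt{30070 - - \frac{204876312795}{497017138}} = \sqrt{30070 + \frac{204876312795}{497017138}} = \sqrt{\frac{15150181652455}{497017138}} = \frac{\sqrt{7529899925083294773790}}{497017138}$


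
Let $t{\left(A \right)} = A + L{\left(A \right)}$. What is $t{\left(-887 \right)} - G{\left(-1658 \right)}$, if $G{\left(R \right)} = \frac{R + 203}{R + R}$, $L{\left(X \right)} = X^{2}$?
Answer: $\frac{2605983257}{3316} \approx 7.8588 \cdot 10^{5}$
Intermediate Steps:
$G{\left(R \right)} = \frac{203 + R}{2 R}$
$t{\left(A \right)} = A + A^{2}$
$t{\left(-887 \right)} - G{\left(-1658 \right)} = - 887 \left(1 - 887\right) - \frac{203 - 1658}{2 \left(-1658\right)} = \left(-887\right) \left(-886\right) - \frac{1}{2} \left(- \frac{1}{1658}\right) \left(-1455\right) = 785882 - \frac{1455}{3316} = \frac{2605983257}{3316}$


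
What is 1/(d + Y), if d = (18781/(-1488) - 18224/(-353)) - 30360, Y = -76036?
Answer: -525264/55865500925 ≈ -9.4023e-6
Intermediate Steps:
d = -15926527421/525264 (d = (18781*(-1/1488) - 18224*(-1/353)) - 30360 = (-18781/1488 + 18224/353) - 30360 = 20487619/525264 - 30360 = -15926527421/525264 ≈ -30321.)
1/(d + Y) = 1/(-15926527421/525264 - 76036) = 1/(-55865500925/525264) = -525264/55865500925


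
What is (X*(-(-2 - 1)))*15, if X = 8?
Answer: 360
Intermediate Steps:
(X*(-(-2 - 1)))*15 = (8*(-(-2 - 1)))*15 = (8*(-1*(-3)))*15 = (8*3)*15 = 24*15 = 360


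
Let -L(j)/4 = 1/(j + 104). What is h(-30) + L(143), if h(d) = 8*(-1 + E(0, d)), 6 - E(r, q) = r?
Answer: 9876/247 ≈ 39.984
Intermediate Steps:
E(r, q) = 6 - r
L(j) = -4/(104 + j) (L(j) = -4/(j + 104) = -4/(104 + j))
h(d) = 40 (h(d) = 8*(-1 + (6 - 1*0)) = 8*(-1 + (6 + 0)) = 8*(-1 + 6) = 8*5 = 40)
h(-30) + L(143) = 40 - 4/(104 + 143) = 40 - 4/247 = 9876/247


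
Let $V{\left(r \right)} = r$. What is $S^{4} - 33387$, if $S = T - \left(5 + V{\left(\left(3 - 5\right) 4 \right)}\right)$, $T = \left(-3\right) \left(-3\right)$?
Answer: $-12651$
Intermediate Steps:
$T = 9$
$S = 12$ ($S = 9 - \left(5 + \left(3 - 5\right) 4\right) = 9 - \left(5 - 8\right) = 9 - -3 = 9 + 3 = 12$)
$S^{4} - 33387 = 12^{4} - 33387 = 20736 - 33387 = -12651$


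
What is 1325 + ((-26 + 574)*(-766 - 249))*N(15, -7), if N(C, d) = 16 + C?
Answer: -17241495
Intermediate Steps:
1325 + ((-26 + 574)*(-766 - 249))*N(15, -7) = 1325 + ((-26 + 574)*(-766 - 249))*(16 + 15) = 1325 + (548*(-1015))*31 = 1325 - 556220*31 = 1325 - 17242820 = -17241495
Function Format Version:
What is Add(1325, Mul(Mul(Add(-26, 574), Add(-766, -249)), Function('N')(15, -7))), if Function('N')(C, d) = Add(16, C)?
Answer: -17241495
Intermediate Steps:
Add(1325, Mul(Mul(Add(-26, 574), Add(-766, -249)), Function('N')(15, -7))) = Add(1325, Mul(Mul(Add(-26, 574), Add(-766, -249)), Add(16, 15))) = Add(1325, Mul(Mul(548, -1015), 31)) = Add(1325, Mul(-556220, 31)) = Add(1325, -17242820) = -17241495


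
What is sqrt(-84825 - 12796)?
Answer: I*sqrt(97621) ≈ 312.44*I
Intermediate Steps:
sqrt(-84825 - 12796) = sqrt(-97621) = I*sqrt(97621)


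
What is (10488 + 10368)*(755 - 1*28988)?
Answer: -588827448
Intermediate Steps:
(10488 + 10368)*(755 - 1*28988) = 20856*(755 - 28988) = 20856*(-28233) = -588827448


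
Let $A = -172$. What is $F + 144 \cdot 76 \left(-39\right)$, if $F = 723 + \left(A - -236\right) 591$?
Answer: $-388269$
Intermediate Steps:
$F = 38547$ ($F = 723 + \left(-172 - -236\right) 591 = 723 + \left(-172 + 236\right) 591 = 723 + 64 \cdot 591 = 723 + 37824 = 38547$)
$F + 144 \cdot 76 \left(-39\right) = 38547 + 144 \cdot 76 \left(-39\right) = 38547 + 10944 \left(-39\right) = 38547 - 426816 = -388269$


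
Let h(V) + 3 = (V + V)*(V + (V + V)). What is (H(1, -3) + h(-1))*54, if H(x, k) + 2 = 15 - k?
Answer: 1026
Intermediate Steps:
H(x, k) = 13 - k (H(x, k) = -2 + (15 - k) = 13 - k)
h(V) = -3 + 6*V² (h(V) = -3 + (V + V)*(V + (V + V)) = -3 + (2*V)*(V + 2*V) = -3 + (2*V)*(3*V) = -3 + 6*V²)
(H(1, -3) + h(-1))*54 = ((13 - 1*(-3)) + (-3 + 6*(-1)²))*54 = ((13 + 3) + (-3 + 6*1))*54 = (16 + (-3 + 6))*54 = (16 + 3)*54 = 19*54 = 1026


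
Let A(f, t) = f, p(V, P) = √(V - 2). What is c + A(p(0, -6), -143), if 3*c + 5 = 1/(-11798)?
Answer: -58991/35394 + I*√2 ≈ -1.6667 + 1.4142*I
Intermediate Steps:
p(V, P) = √(-2 + V)
c = -58991/35394 (c = -5/3 + (⅓)/(-11798) = -5/3 + (⅓)*(-1/11798) = -5/3 - 1/35394 = -58991/35394 ≈ -1.6667)
c + A(p(0, -6), -143) = -58991/35394 + √(-2 + 0) = -58991/35394 + √(-2) = -58991/35394 + I*√2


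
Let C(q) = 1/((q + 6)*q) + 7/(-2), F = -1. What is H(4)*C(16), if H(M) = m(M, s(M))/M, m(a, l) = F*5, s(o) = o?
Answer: 6155/1408 ≈ 4.3714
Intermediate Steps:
m(a, l) = -5 (m(a, l) = -1*5 = -5)
H(M) = -5/M
C(q) = -7/2 + 1/(q*(6 + q)) (C(q) = 1/((6 + q)*q) + 7*(-1/2) = 1/(q*(6 + q)) - 7/2 = -7/2 + 1/(q*(6 + q)))
H(4)*C(16) = (-5/4)*((1/2)*(2 - 42*16 - 7*16**2)/(16*(6 + 16))) = (-5*1/4)*((1/2)*(1/16)*(2 - 672 - 7*256)/22) = -5*(2 - 672 - 1792)/(8*16*22) = -5*(-2462)/(8*16*22) = -5/4*(-1231/352) = 6155/1408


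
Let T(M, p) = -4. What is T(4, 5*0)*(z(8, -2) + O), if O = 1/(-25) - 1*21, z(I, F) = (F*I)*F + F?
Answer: -896/25 ≈ -35.840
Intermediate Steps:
z(I, F) = F + I*F² (z(I, F) = I*F² + F = F + I*F²)
O = -526/25 (O = -1/25 - 21 = -526/25 ≈ -21.040)
T(4, 5*0)*(z(8, -2) + O) = -4*(-2*(1 - 2*8) - 526/25) = -4*(-2*(1 - 16) - 526/25) = -4*(-2*(-15) - 526/25) = -4*(30 - 526/25) = -4*224/25 = -896/25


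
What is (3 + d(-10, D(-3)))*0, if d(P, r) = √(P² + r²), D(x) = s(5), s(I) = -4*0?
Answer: 0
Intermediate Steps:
s(I) = 0
D(x) = 0
(3 + d(-10, D(-3)))*0 = (3 + √((-10)² + 0²))*0 = (3 + √(100 + 0))*0 = (3 + √100)*0 = (3 + 10)*0 = 13*0 = 0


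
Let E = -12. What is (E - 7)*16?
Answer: -304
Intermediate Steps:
(E - 7)*16 = (-12 - 7)*16 = -19*16 = -304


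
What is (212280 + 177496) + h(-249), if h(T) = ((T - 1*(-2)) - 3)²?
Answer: 452276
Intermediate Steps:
h(T) = (-1 + T)² (h(T) = ((T + 2) - 3)² = ((2 + T) - 3)² = (-1 + T)²)
(212280 + 177496) + h(-249) = (212280 + 177496) + (-1 - 249)² = 389776 + (-250)² = 389776 + 62500 = 452276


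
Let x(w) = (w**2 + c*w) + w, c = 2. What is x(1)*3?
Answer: 12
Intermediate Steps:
x(w) = w**2 + 3*w (x(w) = (w**2 + 2*w) + w = w**2 + 3*w)
x(1)*3 = (1*(3 + 1))*3 = (1*4)*3 = 4*3 = 12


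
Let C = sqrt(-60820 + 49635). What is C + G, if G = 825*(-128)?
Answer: -105600 + I*sqrt(11185) ≈ -1.056e+5 + 105.76*I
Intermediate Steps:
G = -105600
C = I*sqrt(11185) (C = sqrt(-11185) = I*sqrt(11185) ≈ 105.76*I)
C + G = I*sqrt(11185) - 105600 = -105600 + I*sqrt(11185)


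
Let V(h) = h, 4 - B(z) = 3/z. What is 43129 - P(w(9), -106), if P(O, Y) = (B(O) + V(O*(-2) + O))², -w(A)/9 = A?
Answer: 26169425/729 ≈ 35898.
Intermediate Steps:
B(z) = 4 - 3/z
w(A) = -9*A
P(O, Y) = (4 - O - 3/O)² (P(O, Y) = ((4 - 3/O) + (O*(-2) + O))² = ((4 - 3/O) + (-2*O + O))² = ((4 - 3/O) - O)² = (4 - O - 3/O)²)
43129 - P(w(9), -106) = 43129 - (3 + (-9*9)*(-4 - 9*9))²/(-9*9)² = 43129 - (3 - 81*(-4 - 81))²/(-81)² = 43129 - (3 - 81*(-85))²/6561 = 43129 - (3 + 6885)²/6561 = 43129 - 6888²/6561 = 43129 - 47444544/6561 = 43129 - 1*5271616/729 = 43129 - 5271616/729 = 26169425/729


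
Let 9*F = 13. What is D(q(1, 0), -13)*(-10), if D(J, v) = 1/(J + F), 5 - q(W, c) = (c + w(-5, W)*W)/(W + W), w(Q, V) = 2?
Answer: -90/49 ≈ -1.8367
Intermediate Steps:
F = 13/9 (F = (⅑)*13 = 13/9 ≈ 1.4444)
q(W, c) = 5 - (c + 2*W)/(2*W) (q(W, c) = 5 - (c + 2*W)/(W + W) = 5 - (c + 2*W)/(2*W))
D(J, v) = 1/(13/9 + J) (D(J, v) = 1/(J + 13/9) = 1/(13/9 + J))
D(q(1, 0), -13)*(-10) = (9/(13 + 9*(4 - ½*0/1)))*(-10) = (9/(13 + 9*(4 - ½*0*1)))*(-10) = (9/(13 + 9*(4 + 0)))*(-10) = (9/(13 + 9*4))*(-10) = (9/(13 + 36))*(-10) = (9/49)*(-10) = -90/49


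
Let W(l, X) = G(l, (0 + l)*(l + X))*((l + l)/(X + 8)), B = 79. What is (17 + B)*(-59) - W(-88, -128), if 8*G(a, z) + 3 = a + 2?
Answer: -338861/60 ≈ -5647.7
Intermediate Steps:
G(a, z) = -⅛ + a/8 (G(a, z) = -3/8 + (a + 2)/8 = -3/8 + (2 + a)/8 = -3/8 + (¼ + a/8) = -⅛ + a/8)
W(l, X) = 2*l*(-⅛ + l/8)/(8 + X) (W(l, X) = (-⅛ + l/8)*((l + l)/(X + 8)) = (-⅛ + l/8)*((2*l)/(8 + X)) = (-⅛ + l/8)*(2*l/(8 + X)) = 2*l*(-⅛ + l/8)/(8 + X))
(17 + B)*(-59) - W(-88, -128) = (17 + 79)*(-59) - (-88)*(-1 - 88)/(4*(8 - 128)) = 96*(-59) - (-88)*(-89)/(4*(-120)) = -5664 - (-88)*(-1)*(-89)/(4*120) = -5664 - 1*(-979/60) = -5664 + 979/60 = -338861/60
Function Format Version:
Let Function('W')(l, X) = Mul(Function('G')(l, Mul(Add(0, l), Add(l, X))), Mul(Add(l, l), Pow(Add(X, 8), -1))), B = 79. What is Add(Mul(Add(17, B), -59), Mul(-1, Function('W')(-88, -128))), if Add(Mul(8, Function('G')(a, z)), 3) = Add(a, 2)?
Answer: Rational(-338861, 60) ≈ -5647.7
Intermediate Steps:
Function('G')(a, z) = Add(Rational(-1, 8), Mul(Rational(1, 8), a)) (Function('G')(a, z) = Add(Rational(-3, 8), Mul(Rational(1, 8), Add(a, 2))) = Add(Rational(-3, 8), Mul(Rational(1, 8), Add(2, a))) = Add(Rational(-3, 8), Add(Rational(1, 4), Mul(Rational(1, 8), a))) = Add(Rational(-1, 8), Mul(Rational(1, 8), a)))
Function('W')(l, X) = Mul(2, l, Pow(Add(8, X), -1), Add(Rational(-1, 8), Mul(Rational(1, 8), l))) (Function('W')(l, X) = Mul(Add(Rational(-1, 8), Mul(Rational(1, 8), l)), Mul(Add(l, l), Pow(Add(X, 8), -1))) = Mul(Add(Rational(-1, 8), Mul(Rational(1, 8), l)), Mul(Mul(2, l), Pow(Add(8, X), -1))) = Mul(Add(Rational(-1, 8), Mul(Rational(1, 8), l)), Mul(2, l, Pow(Add(8, X), -1))) = Mul(2, l, Pow(Add(8, X), -1), Add(Rational(-1, 8), Mul(Rational(1, 8), l))))
Add(Mul(Add(17, B), -59), Mul(-1, Function('W')(-88, -128))) = Add(Mul(Add(17, 79), -59), Mul(-1, Mul(Rational(1, 4), -88, Pow(Add(8, -128), -1), Add(-1, -88)))) = Add(Mul(96, -59), Mul(-1, Mul(Rational(1, 4), -88, Pow(-120, -1), -89))) = Add(-5664, Mul(-1, Mul(Rational(1, 4), -88, Rational(-1, 120), -89))) = Add(-5664, Mul(-1, Rational(-979, 60))) = Add(-5664, Rational(979, 60)) = Rational(-338861, 60)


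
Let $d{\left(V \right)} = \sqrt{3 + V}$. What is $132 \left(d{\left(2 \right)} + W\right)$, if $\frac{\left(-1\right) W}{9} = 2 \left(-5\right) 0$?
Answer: $132 \sqrt{5} \approx 295.16$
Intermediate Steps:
$W = 0$ ($W = - 9 \cdot 2 \left(-5\right) 0 = - 9 \left(\left(-10\right) 0\right) = \left(-9\right) 0 = 0$)
$132 \left(d{\left(2 \right)} + W\right) = 132 \left(\sqrt{3 + 2} + 0\right) = 132 \left(\sqrt{5} + 0\right) = 132 \sqrt{5}$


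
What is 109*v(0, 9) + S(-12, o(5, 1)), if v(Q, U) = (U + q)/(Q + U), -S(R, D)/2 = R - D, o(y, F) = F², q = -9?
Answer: 26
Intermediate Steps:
S(R, D) = -2*R + 2*D (S(R, D) = -2*(R - D) = -2*R + 2*D)
v(Q, U) = (-9 + U)/(Q + U) (v(Q, U) = (U - 9)/(Q + U) = (-9 + U)/(Q + U))
109*v(0, 9) + S(-12, o(5, 1)) = 109*((-9 + 9)/(0 + 9)) + (-2*(-12) + 2*1²) = 109*(0/9) + (24 + 2*1) = 109*((⅑)*0) + (24 + 2) = 109*0 + 26 = 0 + 26 = 26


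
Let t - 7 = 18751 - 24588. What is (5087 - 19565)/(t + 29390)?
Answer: -381/620 ≈ -0.61452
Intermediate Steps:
t = -5830 (t = 7 + (18751 - 24588) = 7 - 5837 = -5830)
(5087 - 19565)/(t + 29390) = (5087 - 19565)/(-5830 + 29390) = -14478/23560 = -14478*1/23560 = -381/620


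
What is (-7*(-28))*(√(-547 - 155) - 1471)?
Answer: -288316 + 588*I*√78 ≈ -2.8832e+5 + 5193.1*I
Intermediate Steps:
(-7*(-28))*(√(-547 - 155) - 1471) = 196*(√(-702) - 1471) = 196*(3*I*√78 - 1471) = 196*(-1471 + 3*I*√78) = -288316 + 588*I*√78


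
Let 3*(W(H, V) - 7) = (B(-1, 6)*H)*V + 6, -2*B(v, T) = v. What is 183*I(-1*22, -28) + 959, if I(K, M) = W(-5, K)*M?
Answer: -139097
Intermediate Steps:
B(v, T) = -v/2
W(H, V) = 9 + H*V/6 (W(H, V) = 7 + (((-½*(-1))*H)*V + 6)/3 = 7 + ((H/2)*V + 6)/3 = 7 + (H*V/2 + 6)/3 = 7 + (6 + H*V/2)/3 = 7 + (2 + H*V/6) = 9 + H*V/6)
I(K, M) = M*(9 - 5*K/6) (I(K, M) = (9 + (⅙)*(-5)*K)*M = (9 - 5*K/6)*M = M*(9 - 5*K/6))
183*I(-1*22, -28) + 959 = 183*((⅙)*(-28)*(54 - (-5)*22)) + 959 = 183*((⅙)*(-28)*(54 - 5*(-22))) + 959 = 183*((⅙)*(-28)*(54 + 110)) + 959 = 183*((⅙)*(-28)*164) + 959 = 183*(-2296/3) + 959 = -140056 + 959 = -139097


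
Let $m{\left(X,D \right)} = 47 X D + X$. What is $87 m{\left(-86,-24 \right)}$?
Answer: $8432214$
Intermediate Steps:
$m{\left(X,D \right)} = X + 47 D X$ ($m{\left(X,D \right)} = 47 D X + X = X + 47 D X$)
$87 m{\left(-86,-24 \right)} = 87 \left(- 86 \left(1 + 47 \left(-24\right)\right)\right) = 87 \left(- 86 \left(1 - 1128\right)\right) = 87 \left(\left(-86\right) \left(-1127\right)\right) = 87 \cdot 96922 = 8432214$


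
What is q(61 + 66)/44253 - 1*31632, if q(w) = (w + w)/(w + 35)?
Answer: -113384682449/3584493 ≈ -31632.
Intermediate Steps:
q(w) = 2*w/(35 + w) (q(w) = (2*w)/(35 + w) = 2*w/(35 + w))
q(61 + 66)/44253 - 1*31632 = (2*(61 + 66)/(35 + (61 + 66)))/44253 - 1*31632 = (2*127/(35 + 127))*(1/44253) - 31632 = (2*127/162)*(1/44253) - 31632 = (2*127*(1/162))*(1/44253) - 31632 = (127/81)*(1/44253) - 31632 = 127/3584493 - 31632 = -113384682449/3584493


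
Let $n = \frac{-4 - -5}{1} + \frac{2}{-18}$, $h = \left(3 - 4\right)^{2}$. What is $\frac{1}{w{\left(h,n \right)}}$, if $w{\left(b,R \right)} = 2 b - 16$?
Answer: $- \frac{1}{14} \approx -0.071429$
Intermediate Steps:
$h = 1$ ($h = \left(-1\right)^{2} = 1$)
$n = \frac{8}{9}$ ($n = \left(-4 + 5\right) 1 + 2 \left(- \frac{1}{18}\right) = 1 \cdot 1 - \frac{1}{9} = 1 - \frac{1}{9} = \frac{8}{9} \approx 0.88889$)
$w{\left(b,R \right)} = -16 + 2 b$
$\frac{1}{w{\left(h,n \right)}} = \frac{1}{-16 + 2 \cdot 1} = \frac{1}{-16 + 2} = \frac{1}{-14} = - \frac{1}{14}$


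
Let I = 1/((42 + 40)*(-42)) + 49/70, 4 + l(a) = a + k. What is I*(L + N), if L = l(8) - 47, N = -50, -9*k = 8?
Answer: -2036281/30996 ≈ -65.695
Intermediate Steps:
k = -8/9 (k = -⅑*8 = -8/9 ≈ -0.88889)
l(a) = -44/9 + a (l(a) = -4 + (a - 8/9) = -4 + (-8/9 + a) = -44/9 + a)
L = -395/9 (L = (-44/9 + 8) - 47 = 28/9 - 47 = -395/9 ≈ -43.889)
I = 12049/17220 (I = -1/42/82 + 49*(1/70) = (1/82)*(-1/42) + 7/10 = -1/3444 + 7/10 = 12049/17220 ≈ 0.69971)
I*(L + N) = 12049*(-395/9 - 50)/17220 = (12049/17220)*(-845/9) = -2036281/30996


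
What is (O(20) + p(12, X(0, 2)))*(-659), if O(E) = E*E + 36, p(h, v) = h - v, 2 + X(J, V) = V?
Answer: -295232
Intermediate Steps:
X(J, V) = -2 + V
O(E) = 36 + E² (O(E) = E² + 36 = 36 + E²)
(O(20) + p(12, X(0, 2)))*(-659) = ((36 + 20²) + (12 - (-2 + 2)))*(-659) = ((36 + 400) + (12 - 1*0))*(-659) = (436 + (12 + 0))*(-659) = (436 + 12)*(-659) = 448*(-659) = -295232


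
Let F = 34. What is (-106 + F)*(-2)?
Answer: 144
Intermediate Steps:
(-106 + F)*(-2) = (-106 + 34)*(-2) = -72*(-2) = 144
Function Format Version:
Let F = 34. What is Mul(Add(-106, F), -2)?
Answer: 144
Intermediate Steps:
Mul(Add(-106, F), -2) = Mul(Add(-106, 34), -2) = Mul(-72, -2) = 144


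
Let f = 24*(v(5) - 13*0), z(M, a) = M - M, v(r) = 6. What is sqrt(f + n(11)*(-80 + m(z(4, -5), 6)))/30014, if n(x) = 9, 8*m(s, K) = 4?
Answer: 3*I*sqrt(254)/60028 ≈ 0.0007965*I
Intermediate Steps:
z(M, a) = 0
m(s, K) = 1/2 (m(s, K) = (1/8)*4 = 1/2)
f = 144 (f = 24*(6 - 13*0) = 24*(6 + 0) = 24*6 = 144)
sqrt(f + n(11)*(-80 + m(z(4, -5), 6)))/30014 = sqrt(144 + 9*(-80 + 1/2))/30014 = sqrt(144 + 9*(-159/2))*(1/30014) = sqrt(144 - 1431/2)*(1/30014) = sqrt(-1143/2)*(1/30014) = (3*I*sqrt(254)/2)*(1/30014) = 3*I*sqrt(254)/60028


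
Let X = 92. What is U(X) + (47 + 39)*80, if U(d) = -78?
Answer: 6802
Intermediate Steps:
U(X) + (47 + 39)*80 = -78 + (47 + 39)*80 = -78 + 86*80 = -78 + 6880 = 6802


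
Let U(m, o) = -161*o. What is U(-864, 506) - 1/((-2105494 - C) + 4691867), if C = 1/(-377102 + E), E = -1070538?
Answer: -305019865635378626/3744137009721 ≈ -81466.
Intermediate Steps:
C = -1/1447640 (C = 1/(-377102 - 1070538) = 1/(-1447640) = -1/1447640 ≈ -6.9078e-7)
U(-864, 506) - 1/((-2105494 - C) + 4691867) = -161*506 - 1/((-2105494 - 1*(-1/1447640)) + 4691867) = -81466 - 1/((-2105494 + 1/1447640) + 4691867) = -81466 - 1/(-3047997334159/1447640 + 4691867) = -81466 - 1/3744137009721/1447640 = -81466 - 1*1447640/3744137009721 = -81466 - 1447640/3744137009721 = -305019865635378626/3744137009721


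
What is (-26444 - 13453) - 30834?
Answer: -70731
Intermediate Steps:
(-26444 - 13453) - 30834 = -39897 - 30834 = -70731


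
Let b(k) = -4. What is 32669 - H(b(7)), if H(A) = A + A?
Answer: 32677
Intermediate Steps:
H(A) = 2*A
32669 - H(b(7)) = 32669 - 2*(-4) = 32669 - 1*(-8) = 32669 + 8 = 32677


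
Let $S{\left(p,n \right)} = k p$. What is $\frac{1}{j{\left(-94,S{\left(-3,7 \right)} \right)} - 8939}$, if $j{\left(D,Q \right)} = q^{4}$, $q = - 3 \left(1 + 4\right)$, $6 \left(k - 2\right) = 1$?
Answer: $\frac{1}{41686} \approx 2.3989 \cdot 10^{-5}$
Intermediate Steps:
$k = \frac{13}{6}$ ($k = 2 + \frac{1}{6} \cdot 1 = 2 + \frac{1}{6} = \frac{13}{6} \approx 2.1667$)
$q = -15$ ($q = \left(-3\right) 5 = -15$)
$S{\left(p,n \right)} = \frac{13 p}{6}$
$j{\left(D,Q \right)} = 50625$ ($j{\left(D,Q \right)} = \left(-15\right)^{4} = 50625$)
$\frac{1}{j{\left(-94,S{\left(-3,7 \right)} \right)} - 8939} = \frac{1}{50625 - 8939} = \frac{1}{41686}$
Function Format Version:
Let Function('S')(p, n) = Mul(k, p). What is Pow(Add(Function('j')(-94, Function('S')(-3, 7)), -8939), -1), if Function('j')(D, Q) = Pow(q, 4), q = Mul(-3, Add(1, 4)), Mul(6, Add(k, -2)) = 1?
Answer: Rational(1, 41686) ≈ 2.3989e-5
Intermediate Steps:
k = Rational(13, 6) (k = Add(2, Mul(Rational(1, 6), 1)) = Add(2, Rational(1, 6)) = Rational(13, 6) ≈ 2.1667)
q = -15 (q = Mul(-3, 5) = -15)
Function('S')(p, n) = Mul(Rational(13, 6), p)
Function('j')(D, Q) = 50625 (Function('j')(D, Q) = Pow(-15, 4) = 50625)
Pow(Add(Function('j')(-94, Function('S')(-3, 7)), -8939), -1) = Pow(Add(50625, -8939), -1) = Pow(41686, -1) = Rational(1, 41686)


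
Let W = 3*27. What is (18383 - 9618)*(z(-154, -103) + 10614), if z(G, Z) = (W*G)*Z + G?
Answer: 11353146730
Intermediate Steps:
W = 81
z(G, Z) = G + 81*G*Z (z(G, Z) = (81*G)*Z + G = 81*G*Z + G = G + 81*G*Z)
(18383 - 9618)*(z(-154, -103) + 10614) = (18383 - 9618)*(-154*(1 + 81*(-103)) + 10614) = 8765*(-154*(1 - 8343) + 10614) = 8765*(-154*(-8342) + 10614) = 8765*(1284668 + 10614) = 8765*1295282 = 11353146730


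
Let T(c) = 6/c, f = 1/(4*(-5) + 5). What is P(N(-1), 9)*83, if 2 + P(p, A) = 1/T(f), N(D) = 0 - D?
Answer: -15023/90 ≈ -166.92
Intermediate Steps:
f = -1/15 (f = 1/(-20 + 5) = 1/(-15) = -1/15 ≈ -0.066667)
N(D) = -D
P(p, A) = -181/90 (P(p, A) = -2 + 1/(6/(-1/15)) = -2 + 1/(6*(-15)) = -2 + 1/(-90) = -2 - 1/90 = -181/90)
P(N(-1), 9)*83 = -181/90*83 = -15023/90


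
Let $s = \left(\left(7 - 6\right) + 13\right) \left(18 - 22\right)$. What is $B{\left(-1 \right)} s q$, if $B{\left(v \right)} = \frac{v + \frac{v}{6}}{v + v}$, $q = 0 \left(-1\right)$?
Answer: $0$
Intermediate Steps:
$q = 0$
$B{\left(v \right)} = \frac{7}{12}$ ($B{\left(v \right)} = \frac{v + v \frac{1}{6}}{2 v} = \left(v + \frac{v}{6}\right) \frac{1}{2 v} = \frac{7 v}{6} \frac{1}{2 v} = \frac{7}{12}$)
$s = -56$ ($s = \left(1 + 13\right) \left(-4\right) = 14 \left(-4\right) = -56$)
$B{\left(-1 \right)} s q = \frac{7}{12} \left(-56\right) 0 = \left(- \frac{98}{3}\right) 0 = 0$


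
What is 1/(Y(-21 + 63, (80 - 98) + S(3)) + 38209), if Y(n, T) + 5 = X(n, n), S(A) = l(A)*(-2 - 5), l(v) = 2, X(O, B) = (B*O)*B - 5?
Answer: 1/112287 ≈ 8.9057e-6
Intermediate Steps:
X(O, B) = -5 + O*B**2 (X(O, B) = O*B**2 - 5 = -5 + O*B**2)
S(A) = -14 (S(A) = 2*(-2 - 5) = 2*(-7) = -14)
Y(n, T) = -10 + n**3 (Y(n, T) = -5 + (-5 + n*n**2) = -5 + (-5 + n**3) = -10 + n**3)
1/(Y(-21 + 63, (80 - 98) + S(3)) + 38209) = 1/((-10 + (-21 + 63)**3) + 38209) = 1/((-10 + 42**3) + 38209) = 1/((-10 + 74088) + 38209) = 1/(74078 + 38209) = 1/112287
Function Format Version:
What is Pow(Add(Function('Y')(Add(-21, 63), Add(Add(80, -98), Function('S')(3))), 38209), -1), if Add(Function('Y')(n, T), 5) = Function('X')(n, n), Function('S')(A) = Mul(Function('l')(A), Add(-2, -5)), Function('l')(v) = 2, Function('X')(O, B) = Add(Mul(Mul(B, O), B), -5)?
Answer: Rational(1, 112287) ≈ 8.9057e-6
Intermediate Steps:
Function('X')(O, B) = Add(-5, Mul(O, Pow(B, 2))) (Function('X')(O, B) = Add(Mul(O, Pow(B, 2)), -5) = Add(-5, Mul(O, Pow(B, 2))))
Function('S')(A) = -14 (Function('S')(A) = Mul(2, Add(-2, -5)) = Mul(2, -7) = -14)
Function('Y')(n, T) = Add(-10, Pow(n, 3)) (Function('Y')(n, T) = Add(-5, Add(-5, Mul(n, Pow(n, 2)))) = Add(-5, Add(-5, Pow(n, 3))) = Add(-10, Pow(n, 3)))
Pow(Add(Function('Y')(Add(-21, 63), Add(Add(80, -98), Function('S')(3))), 38209), -1) = Pow(Add(Add(-10, Pow(Add(-21, 63), 3)), 38209), -1) = Pow(Add(Add(-10, Pow(42, 3)), 38209), -1) = Pow(Add(Add(-10, 74088), 38209), -1) = Pow(Add(74078, 38209), -1) = Pow(112287, -1) = Rational(1, 112287)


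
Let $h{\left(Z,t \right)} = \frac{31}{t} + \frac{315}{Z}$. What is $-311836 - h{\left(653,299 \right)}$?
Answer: $- \frac{60885157920}{195247} \approx -3.1184 \cdot 10^{5}$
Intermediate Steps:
$-311836 - h{\left(653,299 \right)} = -311836 - \left(\frac{31}{299} + \frac{315}{653}\right) = -311836 - \frac{114428}{195247} = - \frac{60885157920}{195247}$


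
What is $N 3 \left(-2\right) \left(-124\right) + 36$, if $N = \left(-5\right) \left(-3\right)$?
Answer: $11196$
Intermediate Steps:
$N = 15$
$N 3 \left(-2\right) \left(-124\right) + 36 = 15 \cdot 3 \left(-2\right) \left(-124\right) + 36 = 45 \left(-2\right) \left(-124\right) + 36 = \left(-90\right) \left(-124\right) + 36 = 11160 + 36 = 11196$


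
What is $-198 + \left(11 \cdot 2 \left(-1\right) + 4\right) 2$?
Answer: $-234$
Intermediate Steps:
$-198 + \left(11 \cdot 2 \left(-1\right) + 4\right) 2 = -198 + \left(11 \left(-2\right) + 4\right) 2 = -198 + \left(-22 + 4\right) 2 = -198 - 36 = -234$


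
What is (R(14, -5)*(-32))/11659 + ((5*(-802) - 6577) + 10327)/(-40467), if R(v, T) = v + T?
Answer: -8623156/471804753 ≈ -0.018277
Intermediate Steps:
R(v, T) = T + v
(R(14, -5)*(-32))/11659 + ((5*(-802) - 6577) + 10327)/(-40467) = ((-5 + 14)*(-32))/11659 + ((5*(-802) - 6577) + 10327)/(-40467) = (9*(-32))*(1/11659) + ((-4010 - 6577) + 10327)*(-1/40467) = -288*1/11659 + (-10587 + 10327)*(-1/40467) = -288/11659 - 260*(-1/40467) = -288/11659 + 260/40467 = -8623156/471804753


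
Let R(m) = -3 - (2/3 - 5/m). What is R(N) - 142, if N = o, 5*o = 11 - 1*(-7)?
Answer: -2597/18 ≈ -144.28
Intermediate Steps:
o = 18/5 (o = (11 - 1*(-7))/5 = (11 + 7)/5 = (⅕)*18 = 18/5 ≈ 3.6000)
N = 18/5 ≈ 3.6000
R(m) = -11/3 + 5/m (R(m) = -3 - (2*(⅓) - 5/m) = -3 - (⅔ - 5/m) = -3 + (-⅔ + 5/m) = -11/3 + 5/m)
R(N) - 142 = (-11/3 + 5/(18/5)) - 142 = (-11/3 + 5*(5/18)) - 142 = (-11/3 + 25/18) - 142 = -41/18 - 142 = -2597/18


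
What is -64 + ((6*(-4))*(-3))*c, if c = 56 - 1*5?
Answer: 3608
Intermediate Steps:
c = 51 (c = 56 - 5 = 51)
-64 + ((6*(-4))*(-3))*c = -64 + ((6*(-4))*(-3))*51 = -64 - 24*(-3)*51 = -64 + 72*51 = -64 + 3672 = 3608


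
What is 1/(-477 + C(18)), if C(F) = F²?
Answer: -1/153 ≈ -0.0065359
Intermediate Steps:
1/(-477 + C(18)) = 1/(-477 + 18²) = 1/(-477 + 324) = 1/(-153) = -1/153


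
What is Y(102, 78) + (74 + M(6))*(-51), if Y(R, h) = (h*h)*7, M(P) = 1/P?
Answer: 77611/2 ≈ 38806.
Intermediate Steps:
M(P) = 1/P
Y(R, h) = 7*h² (Y(R, h) = h²*7 = 7*h²)
Y(102, 78) + (74 + M(6))*(-51) = 7*78² + (74 + 1/6)*(-51) = 7*6084 + (74 + ⅙)*(-51) = 42588 + (445/6)*(-51) = 42588 - 7565/2 = 77611/2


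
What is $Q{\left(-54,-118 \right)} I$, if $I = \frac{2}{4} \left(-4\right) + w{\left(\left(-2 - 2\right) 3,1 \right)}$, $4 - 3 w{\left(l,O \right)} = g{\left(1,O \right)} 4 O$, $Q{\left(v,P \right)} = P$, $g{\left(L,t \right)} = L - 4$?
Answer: $- \frac{1180}{3} \approx -393.33$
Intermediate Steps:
$g{\left(L,t \right)} = -4 + L$ ($g{\left(L,t \right)} = L - 4 = -4 + L$)
$w{\left(l,O \right)} = \frac{4}{3} + 4 O$ ($w{\left(l,O \right)} = \frac{4}{3} - \frac{\left(-4 + 1\right) 4 O}{3} = \frac{4}{3} - \frac{\left(-3\right) 4 O}{3} = \frac{4}{3} - \frac{\left(-12\right) O}{3} = \frac{4}{3} + 4 O$)
$I = \frac{10}{3}$ ($I = \frac{2}{4} \left(-4\right) + \left(\frac{4}{3} + 4 \cdot 1\right) = 2 \cdot \frac{1}{4} \left(-4\right) + \left(\frac{4}{3} + 4\right) = \frac{1}{2} \left(-4\right) + \frac{16}{3} = -2 + \frac{16}{3} = \frac{10}{3} \approx 3.3333$)
$Q{\left(-54,-118 \right)} I = \left(-118\right) \frac{10}{3} = - \frac{1180}{3}$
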